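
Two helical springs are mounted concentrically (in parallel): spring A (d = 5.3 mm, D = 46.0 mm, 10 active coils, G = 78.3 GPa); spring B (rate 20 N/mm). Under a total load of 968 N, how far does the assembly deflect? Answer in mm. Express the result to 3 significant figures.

k_A = Gd⁴/(8D³N_a) = (78.3×10³)(5.3⁴)/(8·46.0³·10) = 7.9342 N/mm
Parallel: k_eq = 7.9342 + 20 = 27.934 N/mm
δ = F/k_eq = 968/27.934 = 34.653 mm

34.7 mm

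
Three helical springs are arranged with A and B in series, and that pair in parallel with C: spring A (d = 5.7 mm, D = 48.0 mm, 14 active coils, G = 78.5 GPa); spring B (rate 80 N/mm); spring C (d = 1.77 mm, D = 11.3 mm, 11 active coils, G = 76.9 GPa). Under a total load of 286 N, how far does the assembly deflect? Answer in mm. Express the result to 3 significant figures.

23.6 mm

k_A = Gd⁴/(8D³N_a) = (78.5×10³)(5.7⁴)/(8·48.0³·14) = 6.69 N/mm
k_C = Gd⁴/(8D³N_a) = (76.9×10³)(1.77⁴)/(8·11.3³·11) = 5.9443 N/mm
Springs A,B series: k_AB = 1/(1/6.69+1/80) = 6.1737 N/mm; parallel with C: k_eq = 6.1737+5.9443 = 12.118 N/mm
δ = F/k_eq = 286/12.118 = 23.601 mm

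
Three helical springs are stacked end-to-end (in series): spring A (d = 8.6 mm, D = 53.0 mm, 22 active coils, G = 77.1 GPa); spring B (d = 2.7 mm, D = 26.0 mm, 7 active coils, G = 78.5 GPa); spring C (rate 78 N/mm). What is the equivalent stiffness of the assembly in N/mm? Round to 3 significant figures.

k_A = Gd⁴/(8D³N_a) = (77.1×10³)(8.6⁴)/(8·53.0³·22) = 16.096 N/mm
k_B = Gd⁴/(8D³N_a) = (78.5×10³)(2.7⁴)/(8·26.0³·7) = 4.2385 N/mm
Series: 1/k_eq = 1/16.096 + 1/4.2385 + 1/78 = 0.31088; k_eq = 3.2167 N/mm

3.22 N/mm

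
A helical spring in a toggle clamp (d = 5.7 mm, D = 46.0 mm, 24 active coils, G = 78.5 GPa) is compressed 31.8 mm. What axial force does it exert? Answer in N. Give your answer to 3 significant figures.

k = Gd⁴/(8D³N_a) = (78.5×10³)(5.7⁴)/(8·46.0³·24) = 4.434 N/mm
F = k·δ = 4.434 × 31.8 = 141 N

141 N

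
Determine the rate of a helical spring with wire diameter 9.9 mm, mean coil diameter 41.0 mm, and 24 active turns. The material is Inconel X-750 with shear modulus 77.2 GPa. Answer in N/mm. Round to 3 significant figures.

k = Gd⁴/(8D³N_a) = (77.2×10³ × 9.9⁴) / (8 × 41.0³ × 24)
  = 7.4158e+08 / 1.32328e+07 = 56.041 N/mm

56.0 N/mm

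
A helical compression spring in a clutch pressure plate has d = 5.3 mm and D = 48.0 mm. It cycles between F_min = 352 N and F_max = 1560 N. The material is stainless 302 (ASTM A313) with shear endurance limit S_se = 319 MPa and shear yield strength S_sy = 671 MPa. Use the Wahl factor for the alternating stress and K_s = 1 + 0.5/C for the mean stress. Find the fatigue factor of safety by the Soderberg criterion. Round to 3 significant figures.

0.329

C = D/d = 48.0/5.3 = 9.0566; K_W = (4C−1)/(4C−4)+0.615/C = 1.1610; K_s = 1+0.5/C = 1.0552
F_a = (F_max−F_min)/2 = 604 N; F_m = (F_max+F_min)/2 = 956 N
τ_a = K_W·8F_aD/(πd³) = 1.1610 × 495.9 = 575.73 MPa
τ_m = K_s·8F_mD/(πd³) = 1.0552 × 784.9 = 828.23 MPa
Soderberg: 1/n_f = τ_a/S_se + τ_m/S_sy = 575.73/319 + 828.23/671 = 1.80481 + 1.23432 = 3.0391
n_f = 1/3.0391 = 0.329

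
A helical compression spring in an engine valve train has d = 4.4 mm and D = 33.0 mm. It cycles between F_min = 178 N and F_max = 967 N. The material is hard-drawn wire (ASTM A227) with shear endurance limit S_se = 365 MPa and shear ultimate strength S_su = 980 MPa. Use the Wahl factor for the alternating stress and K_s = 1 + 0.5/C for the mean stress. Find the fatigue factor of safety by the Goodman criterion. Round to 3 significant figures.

C = D/d = 33.0/4.4 = 7.5000; K_W = (4C−1)/(4C−4)+0.615/C = 1.1974; K_s = 1+0.5/C = 1.0667
F_a = (F_max−F_min)/2 = 394.5 N; F_m = (F_max+F_min)/2 = 572.5 N
τ_a = K_W·8F_aD/(πd³) = 1.1974 × 389.17 = 465.99 MPa
τ_m = K_s·8F_mD/(πd³) = 1.0667 × 564.77 = 602.42 MPa
Goodman: 1/n_f = τ_a/S_se + τ_m/S_su = 465.99/365 + 602.42/980 = 1.27669 + 0.61472 = 1.8914
n_f = 1/1.8914 = 0.5287

0.529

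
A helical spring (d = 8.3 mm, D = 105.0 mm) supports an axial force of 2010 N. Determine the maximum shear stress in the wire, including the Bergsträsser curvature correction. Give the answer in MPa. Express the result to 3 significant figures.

Spring index C = D/d = 105.0/8.3 = 12.6506
K_B = (4C+2)/(4C−3) = 52.602/47.602 = 1.1050
τ₀ = 8FD/(πd³) = 8·2010·105.0/(π·8.3³) = 1.6884e+06/1796.3 = 939.92 MPa
τ_max = K·τ₀ = 1.1050 × 939.92 = 1038.6 MPa

1040 MPa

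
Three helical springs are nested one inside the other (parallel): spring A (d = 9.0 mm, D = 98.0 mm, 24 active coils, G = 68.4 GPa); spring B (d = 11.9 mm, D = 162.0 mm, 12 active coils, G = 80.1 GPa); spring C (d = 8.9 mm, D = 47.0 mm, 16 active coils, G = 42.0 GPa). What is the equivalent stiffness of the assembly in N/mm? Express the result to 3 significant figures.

k_A = Gd⁴/(8D³N_a) = (68.4×10³)(9.0⁴)/(8·98.0³·24) = 2.4834 N/mm
k_B = Gd⁴/(8D³N_a) = (80.1×10³)(11.9⁴)/(8·162.0³·12) = 3.9355 N/mm
k_C = Gd⁴/(8D³N_a) = (42.0×10³)(8.9⁴)/(8·47.0³·16) = 19.829 N/mm
Parallel: k_eq = 2.4834 + 3.9355 + 19.829 = 26.248 N/mm

26.2 N/mm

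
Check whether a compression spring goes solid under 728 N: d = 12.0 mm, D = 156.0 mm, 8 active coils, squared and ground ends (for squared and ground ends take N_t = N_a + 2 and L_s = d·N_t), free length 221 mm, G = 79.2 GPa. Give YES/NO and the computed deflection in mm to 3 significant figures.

YES, δ = 108 mm

k = Gd⁴/(8D³N_a) = (79.2×10³)(12.0⁴)/(8·156.0³·8) = 6.7592 N/mm
N_t = 10; L_s = 12.0·10 = 120 mm; δ_solid = L₀ − L_s = 221 − 120 = 101 mm
δ = F/k = 728/6.7592 = 107.7 mm
δ ≥ δ_solid → spring goes solid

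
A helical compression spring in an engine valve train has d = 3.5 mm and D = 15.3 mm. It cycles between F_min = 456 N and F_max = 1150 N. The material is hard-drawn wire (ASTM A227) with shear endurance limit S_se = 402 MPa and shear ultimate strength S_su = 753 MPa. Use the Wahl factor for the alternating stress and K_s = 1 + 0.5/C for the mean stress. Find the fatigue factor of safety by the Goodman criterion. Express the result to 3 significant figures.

0.465

C = D/d = 15.3/3.5 = 4.3714; K_W = (4C−1)/(4C−4)+0.615/C = 1.3631; K_s = 1+0.5/C = 1.1144
F_a = (F_max−F_min)/2 = 347 N; F_m = (F_max+F_min)/2 = 803 N
τ_a = K_W·8F_aD/(πd³) = 1.3631 × 315.32 = 429.83 MPa
τ_m = K_s·8F_mD/(πd³) = 1.1144 × 729.7 = 813.16 MPa
Goodman: 1/n_f = τ_a/S_se + τ_m/S_su = 429.83/402 + 813.16/753 = 1.06923 + 1.07989 = 2.1491
n_f = 1/2.1491 = 0.4653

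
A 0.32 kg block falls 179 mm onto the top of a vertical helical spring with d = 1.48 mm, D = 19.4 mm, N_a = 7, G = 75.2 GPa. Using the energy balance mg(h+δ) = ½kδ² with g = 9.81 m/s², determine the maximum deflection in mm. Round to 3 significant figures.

k = Gd⁴/(8D³N_a) = (75.2×10³)(1.48⁴)/(8·19.4³·7) = 0.88241 N/mm
W = mg = 0.32 × 9.81 = 3.1392 N
½kδ² − Wδ − Wh = 0 → δ = (W + √(W² + 2kWh))/k
δ = (3.1392 + √(9.8546 + 991.684))/0.88241 = (3.1392 + 31.647)/0.88241 = 39.422 mm

39.4 mm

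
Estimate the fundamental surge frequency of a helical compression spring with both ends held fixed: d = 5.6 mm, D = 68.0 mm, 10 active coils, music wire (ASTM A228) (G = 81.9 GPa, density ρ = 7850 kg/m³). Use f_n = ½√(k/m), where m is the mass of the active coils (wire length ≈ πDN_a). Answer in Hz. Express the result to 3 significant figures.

44.0 Hz

k = Gd⁴/(8D³N_a) = (81.9×10³)(5.6⁴)/(8·68.0³·10) = 3.202 N/mm = 3202 N/m
Wire length L = πDN_a = π·68.0·10 = 2136.3 mm
m = ρ·(πd²/4)·L = 7850 × 24.63×10⁻⁶ m² × 2.1363 m = 0.41304 kg
f_n = ½√(k/m) = 0.5·√(3202/0.41304) = 0.5·√(7752.2) = 44.023 Hz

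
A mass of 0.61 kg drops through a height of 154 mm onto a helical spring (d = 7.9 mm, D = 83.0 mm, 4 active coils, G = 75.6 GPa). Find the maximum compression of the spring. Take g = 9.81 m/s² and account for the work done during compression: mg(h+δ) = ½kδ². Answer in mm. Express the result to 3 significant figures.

11.1 mm

k = Gd⁴/(8D³N_a) = (75.6×10³)(7.9⁴)/(8·83.0³·4) = 16.093 N/mm
W = mg = 0.61 × 9.81 = 5.9841 N
½kδ² − Wδ − Wh = 0 → δ = (W + √(W² + 2kWh))/k
δ = (5.9841 + √(35.809 + 29661.7))/16.093 = (5.9841 + 172.33)/16.093 = 11.08 mm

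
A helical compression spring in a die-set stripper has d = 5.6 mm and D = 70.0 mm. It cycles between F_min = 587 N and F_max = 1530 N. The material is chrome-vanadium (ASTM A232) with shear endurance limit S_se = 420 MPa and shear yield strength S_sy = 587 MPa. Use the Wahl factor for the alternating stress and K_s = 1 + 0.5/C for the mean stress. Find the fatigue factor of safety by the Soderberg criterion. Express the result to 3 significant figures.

0.315

C = D/d = 70.0/5.6 = 12.5000; K_W = (4C−1)/(4C−4)+0.615/C = 1.1144; K_s = 1+0.5/C = 1.0400
F_a = (F_max−F_min)/2 = 471.5 N; F_m = (F_max+F_min)/2 = 1058.5 N
τ_a = K_W·8F_aD/(πd³) = 1.1144 × 478.58 = 533.34 MPa
τ_m = K_s·8F_mD/(πd³) = 1.0400 × 1074.4 = 1117.4 MPa
Soderberg: 1/n_f = τ_a/S_se + τ_m/S_sy = 533.34/420 + 1117.4/587 = 1.26986 + 1.90353 = 3.1734
n_f = 1/3.1734 = 0.3151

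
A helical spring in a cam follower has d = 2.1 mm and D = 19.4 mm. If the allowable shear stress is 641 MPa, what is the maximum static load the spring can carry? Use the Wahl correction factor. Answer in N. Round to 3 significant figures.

C = D/d = 19.4/2.1 = 9.2381
K_W = (4C−1)/(4C−4) + 0.615/C = 35.952/32.952 + 0.0666 = 1.1576
τ_max = K·8FD/(πd³) → F_max = τ_allow·πd³/(8DK)
F_max = 641·π·2.1³/(8·19.4·1.1576) = 18649/179.66 = 103.8 N

104 N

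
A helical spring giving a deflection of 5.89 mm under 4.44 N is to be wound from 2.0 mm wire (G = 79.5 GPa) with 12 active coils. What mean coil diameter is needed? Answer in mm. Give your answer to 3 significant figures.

26.0 mm

Required rate k = F/δ = 4.44/5.89 = 0.75382 N/mm
D = (Gd⁴/(8N_a·k))^(1/3) = (79.5×10³·2.0⁴/(8·12·0.75382))^(1/3)
  = (17577.1)^(1/3) = 26.0006 mm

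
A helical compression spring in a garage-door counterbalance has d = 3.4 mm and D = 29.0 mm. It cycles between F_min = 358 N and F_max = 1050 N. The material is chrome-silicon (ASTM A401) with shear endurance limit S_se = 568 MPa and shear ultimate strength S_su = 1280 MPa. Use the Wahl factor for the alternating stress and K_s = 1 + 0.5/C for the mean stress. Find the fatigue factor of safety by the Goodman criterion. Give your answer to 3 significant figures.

0.411

C = D/d = 29.0/3.4 = 8.5294; K_W = (4C−1)/(4C−4)+0.615/C = 1.1717; K_s = 1+0.5/C = 1.0586
F_a = (F_max−F_min)/2 = 346 N; F_m = (F_max+F_min)/2 = 704 N
τ_a = K_W·8F_aD/(πd³) = 1.1717 × 650.1 = 761.73 MPa
τ_m = K_s·8F_mD/(πd³) = 1.0586 × 1322.7 = 1400.3 MPa
Goodman: 1/n_f = τ_a/S_se + τ_m/S_su = 761.73/568 + 1400.3/1280 = 1.34107 + 1.09397 = 2.435
n_f = 1/2.435 = 0.4107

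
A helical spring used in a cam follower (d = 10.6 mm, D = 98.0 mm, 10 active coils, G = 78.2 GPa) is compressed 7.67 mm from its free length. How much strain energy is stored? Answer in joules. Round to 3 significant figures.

0.386 J

k = Gd⁴/(8D³N_a) = (78.2×10³)(10.6⁴)/(8·98.0³·10) = 13.112 N/mm
U = ½kδ² = 0.5 × 13.112 × 7.67² = 385.68 N·mm = 0.38568 J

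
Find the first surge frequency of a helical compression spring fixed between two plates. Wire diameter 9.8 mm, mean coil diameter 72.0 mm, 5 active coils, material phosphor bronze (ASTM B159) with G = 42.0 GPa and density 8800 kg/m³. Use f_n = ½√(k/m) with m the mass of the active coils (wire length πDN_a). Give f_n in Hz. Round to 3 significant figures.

k = Gd⁴/(8D³N_a) = (42.0×10³)(9.8⁴)/(8·72.0³·5) = 25.948 N/mm = 25948 N/m
Wire length L = πDN_a = π·72.0·5 = 1131 mm
m = ρ·(πd²/4)·L = 8800 × 75.43×10⁻⁶ m² × 1.131 m = 0.75072 kg
f_n = ½√(k/m) = 0.5·√(25948/0.75072) = 0.5·√(34564) = 92.956 Hz

93.0 Hz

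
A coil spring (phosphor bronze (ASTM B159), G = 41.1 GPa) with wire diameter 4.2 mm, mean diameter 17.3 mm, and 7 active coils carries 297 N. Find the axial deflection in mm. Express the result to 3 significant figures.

6.73 mm

k = Gd⁴/(8D³N_a) = (41.1×10³)(4.2⁴)/(8·17.3³·7) = 44.108 N/mm
δ = F/k = 297 / 44.108 = 6.7335 mm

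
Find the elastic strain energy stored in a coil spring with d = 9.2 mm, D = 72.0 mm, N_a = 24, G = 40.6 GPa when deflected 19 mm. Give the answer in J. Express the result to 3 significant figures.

k = Gd⁴/(8D³N_a) = (40.6×10³)(9.2⁴)/(8·72.0³·24) = 4.0586 N/mm
U = ½kδ² = 0.5 × 4.0586 × 19² = 732.58 N·mm = 0.73258 J

0.733 J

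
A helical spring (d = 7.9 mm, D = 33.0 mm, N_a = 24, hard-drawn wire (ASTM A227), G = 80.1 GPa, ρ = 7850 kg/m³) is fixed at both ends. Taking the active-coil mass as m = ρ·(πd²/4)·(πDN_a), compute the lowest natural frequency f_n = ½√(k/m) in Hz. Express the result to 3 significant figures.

109 Hz

k = Gd⁴/(8D³N_a) = (80.1×10³)(7.9⁴)/(8·33.0³·24) = 45.217 N/mm = 45217 N/m
Wire length L = πDN_a = π·33.0·24 = 2488.1 mm
m = ρ·(πd²/4)·L = 7850 × 49.017×10⁻⁶ m² × 2.4881 m = 0.95739 kg
f_n = ½√(k/m) = 0.5·√(45217/0.95739) = 0.5·√(47229) = 108.66 Hz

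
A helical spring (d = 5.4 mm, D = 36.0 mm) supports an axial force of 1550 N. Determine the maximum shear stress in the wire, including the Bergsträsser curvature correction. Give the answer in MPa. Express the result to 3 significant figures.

1090 MPa

Spring index C = D/d = 36.0/5.4 = 6.6667
K_B = (4C+2)/(4C−3) = 28.667/23.667 = 1.2113
τ₀ = 8FD/(πd³) = 8·1550·36.0/(π·5.4³) = 446400/494.69 = 902.39 MPa
τ_max = K·τ₀ = 1.2113 × 902.39 = 1093 MPa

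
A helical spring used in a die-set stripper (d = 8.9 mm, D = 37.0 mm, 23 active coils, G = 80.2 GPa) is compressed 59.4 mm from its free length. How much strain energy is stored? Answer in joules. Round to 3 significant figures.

95.2 J

k = Gd⁴/(8D³N_a) = (80.2×10³)(8.9⁴)/(8·37.0³·23) = 53.99 N/mm
U = ½kδ² = 0.5 × 53.99 × 59.4² = 95248 N·mm = 95.248 J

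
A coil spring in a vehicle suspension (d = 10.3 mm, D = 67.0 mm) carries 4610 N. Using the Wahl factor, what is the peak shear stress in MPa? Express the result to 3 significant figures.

Spring index C = D/d = 67.0/10.3 = 6.5049
K_W = (4C−1)/(4C−4) + 0.615/C = 25.019/22.019 + 0.0945 = 1.2308
τ₀ = 8FD/(πd³) = 8·4610·67.0/(π·10.3³) = 2.47096e+06/3432.9 = 719.79 MPa
τ_max = K·τ₀ = 1.2308 × 719.79 = 885.91 MPa

886 MPa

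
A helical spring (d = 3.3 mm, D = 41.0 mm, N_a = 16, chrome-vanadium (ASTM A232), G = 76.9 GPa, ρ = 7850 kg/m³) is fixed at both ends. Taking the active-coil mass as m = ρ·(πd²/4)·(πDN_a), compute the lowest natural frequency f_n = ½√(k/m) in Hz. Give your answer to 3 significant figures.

k = Gd⁴/(8D³N_a) = (76.9×10³)(3.3⁴)/(8·41.0³·16) = 1.0338 N/mm = 1033.8 N/m
Wire length L = πDN_a = π·41.0·16 = 2060.9 mm
m = ρ·(πd²/4)·L = 7850 × 8.553×10⁻⁶ m² × 2.0609 m = 0.13837 kg
f_n = ½√(k/m) = 0.5·√(1033.8/0.13837) = 0.5·√(7471) = 43.218 Hz

43.2 Hz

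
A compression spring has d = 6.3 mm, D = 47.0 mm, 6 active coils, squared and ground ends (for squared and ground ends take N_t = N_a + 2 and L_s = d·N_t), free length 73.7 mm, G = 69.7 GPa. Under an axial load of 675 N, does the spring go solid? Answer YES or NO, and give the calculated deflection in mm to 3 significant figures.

YES, δ = 30.6 mm

k = Gd⁴/(8D³N_a) = (69.7×10³)(6.3⁴)/(8·47.0³·6) = 22.032 N/mm
N_t = 8; L_s = 6.3·8 = 50.4 mm; δ_solid = L₀ − L_s = 73.7 − 50.4 = 23.3 mm
δ = F/k = 675/22.032 = 30.637 mm
δ ≥ δ_solid → spring goes solid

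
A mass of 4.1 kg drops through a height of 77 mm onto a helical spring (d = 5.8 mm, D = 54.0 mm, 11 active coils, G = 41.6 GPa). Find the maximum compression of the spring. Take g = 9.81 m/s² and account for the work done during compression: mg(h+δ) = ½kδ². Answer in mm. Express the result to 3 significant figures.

56.1 mm

k = Gd⁴/(8D³N_a) = (41.6×10³)(5.8⁴)/(8·54.0³·11) = 3.3974 N/mm
W = mg = 4.1 × 9.81 = 40.221 N
½kδ² − Wδ − Wh = 0 → δ = (W + √(W² + 2kWh))/k
δ = (40.221 + √(1617.7 + 21043.4))/3.3974 = (40.221 + 150.54)/3.3974 = 56.149 mm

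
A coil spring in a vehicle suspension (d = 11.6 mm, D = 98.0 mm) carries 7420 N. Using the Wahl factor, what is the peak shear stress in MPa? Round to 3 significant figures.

Spring index C = D/d = 98.0/11.6 = 8.4483
K_W = (4C−1)/(4C−4) + 0.615/C = 32.793/29.793 + 0.0728 = 1.1735
τ₀ = 8FD/(πd³) = 8·7420·98.0/(π·11.6³) = 5.81728e+06/4903.7 = 1186.3 MPa
τ_max = K·τ₀ = 1.1735 × 1186.3 = 1392.1 MPa

1390 MPa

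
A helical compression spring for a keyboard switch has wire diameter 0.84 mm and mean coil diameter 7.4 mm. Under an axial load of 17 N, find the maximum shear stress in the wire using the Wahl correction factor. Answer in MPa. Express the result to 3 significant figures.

630 MPa

Spring index C = D/d = 7.4/0.84 = 8.8095
K_W = (4C−1)/(4C−4) + 0.615/C = 34.238/31.238 + 0.0698 = 1.1658
τ₀ = 8FD/(πd³) = 8·17·7.4/(π·0.84³) = 1006.4/1.862 = 540.48 MPa
τ_max = K·τ₀ = 1.1658 × 540.48 = 630.12 MPa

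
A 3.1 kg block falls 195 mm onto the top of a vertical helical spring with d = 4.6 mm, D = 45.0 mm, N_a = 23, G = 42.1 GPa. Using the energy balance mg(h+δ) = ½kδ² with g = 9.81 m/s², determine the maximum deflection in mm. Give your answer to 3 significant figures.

k = Gd⁴/(8D³N_a) = (42.1×10³)(4.6⁴)/(8·45.0³·23) = 1.1242 N/mm
W = mg = 3.1 × 9.81 = 30.411 N
½kδ² − Wδ − Wh = 0 → δ = (W + √(W² + 2kWh))/k
δ = (30.411 + √(924.83 + 13333.8))/1.1242 = (30.411 + 119.41)/1.1242 = 133.26 mm

133 mm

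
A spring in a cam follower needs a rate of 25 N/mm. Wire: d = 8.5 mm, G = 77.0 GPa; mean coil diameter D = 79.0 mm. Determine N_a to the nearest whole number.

4

N_a = Gd⁴/(8D³k) = (77.0×10³ × 8.5⁴)/(8 × 79.0³ × 25)
    = 4.01945e+08 / 9.86078e+07 = 4.076 → 4 coils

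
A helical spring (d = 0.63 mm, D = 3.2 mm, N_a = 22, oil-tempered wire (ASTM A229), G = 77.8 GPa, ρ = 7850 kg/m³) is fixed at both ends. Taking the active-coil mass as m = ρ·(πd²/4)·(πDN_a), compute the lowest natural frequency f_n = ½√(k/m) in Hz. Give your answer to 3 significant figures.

k = Gd⁴/(8D³N_a) = (77.8×10³)(0.63⁴)/(8·3.2³·22) = 2.1251 N/mm = 2125.1 N/m
Wire length L = πDN_a = π·3.2·22 = 221.17 mm
m = ρ·(πd²/4)·L = 7850 × 0.31172×10⁻⁶ m² × 0.22117 m = 0.00054121 kg
f_n = ½√(k/m) = 0.5·√(2125.1/0.00054121) = 0.5·√(3.9266e+06) = 990.78 Hz

991 Hz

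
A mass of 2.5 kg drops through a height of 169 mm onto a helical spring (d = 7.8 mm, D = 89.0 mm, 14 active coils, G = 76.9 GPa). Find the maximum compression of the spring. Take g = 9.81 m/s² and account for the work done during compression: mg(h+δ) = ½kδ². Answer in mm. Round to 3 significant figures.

k = Gd⁴/(8D³N_a) = (76.9×10³)(7.8⁴)/(8·89.0³·14) = 3.6051 N/mm
W = mg = 2.5 × 9.81 = 24.525 N
½kδ² − Wδ − Wh = 0 → δ = (W + √(W² + 2kWh))/k
δ = (24.525 + √(601.48 + 29884.3))/3.6051 = (24.525 + 174.6)/3.6051 = 55.235 mm

55.2 mm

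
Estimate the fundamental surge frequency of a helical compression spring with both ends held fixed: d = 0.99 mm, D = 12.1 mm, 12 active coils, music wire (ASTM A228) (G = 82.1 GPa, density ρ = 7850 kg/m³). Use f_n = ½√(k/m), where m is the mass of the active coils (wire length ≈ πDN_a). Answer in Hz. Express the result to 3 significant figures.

k = Gd⁴/(8D³N_a) = (82.1×10³)(0.99⁴)/(8·12.1³·12) = 0.46372 N/mm = 463.72 N/m
Wire length L = πDN_a = π·12.1·12 = 456.16 mm
m = ρ·(πd²/4)·L = 7850 × 0.76977×10⁻⁶ m² × 0.45616 m = 0.0027564 kg
f_n = ½√(k/m) = 0.5·√(463.72/0.0027564) = 0.5·√(1.6823e+05) = 205.08 Hz

205 Hz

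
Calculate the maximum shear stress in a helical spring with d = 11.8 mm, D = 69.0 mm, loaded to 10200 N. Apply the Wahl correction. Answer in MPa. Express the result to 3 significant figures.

1370 MPa

Spring index C = D/d = 69.0/11.8 = 5.8475
K_W = (4C−1)/(4C−4) + 0.615/C = 22.390/19.390 + 0.1052 = 1.2599
τ₀ = 8FD/(πd³) = 8·10200·69.0/(π·11.8³) = 5.6304e+06/5161.7 = 1090.8 MPa
τ_max = K·τ₀ = 1.2599 × 1090.8 = 1374.3 MPa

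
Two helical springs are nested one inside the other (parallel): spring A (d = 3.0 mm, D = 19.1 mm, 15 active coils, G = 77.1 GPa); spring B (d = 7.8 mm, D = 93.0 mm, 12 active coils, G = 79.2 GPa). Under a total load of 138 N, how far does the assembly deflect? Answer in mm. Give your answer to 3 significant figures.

k_A = Gd⁴/(8D³N_a) = (77.1×10³)(3.0⁴)/(8·19.1³·15) = 7.4689 N/mm
k_B = Gd⁴/(8D³N_a) = (79.2×10³)(7.8⁴)/(8·93.0³·12) = 3.7965 N/mm
Parallel: k_eq = 7.4689 + 3.7965 = 11.265 N/mm
δ = F/k_eq = 138/11.265 = 12.25 mm

12.2 mm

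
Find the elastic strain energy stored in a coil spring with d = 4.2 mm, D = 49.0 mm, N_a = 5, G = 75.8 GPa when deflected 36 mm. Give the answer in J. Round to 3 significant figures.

k = Gd⁴/(8D³N_a) = (75.8×10³)(4.2⁴)/(8·49.0³·5) = 5.0121 N/mm
U = ½kδ² = 0.5 × 5.0121 × 36² = 3247.8 N·mm = 3.2478 J

3.25 J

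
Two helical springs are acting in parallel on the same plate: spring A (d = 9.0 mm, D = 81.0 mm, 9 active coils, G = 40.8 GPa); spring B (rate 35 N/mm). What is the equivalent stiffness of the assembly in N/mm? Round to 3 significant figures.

k_A = Gd⁴/(8D³N_a) = (40.8×10³)(9.0⁴)/(8·81.0³·9) = 6.9959 N/mm
Parallel: k_eq = 6.9959 + 35 = 41.996 N/mm

42.0 N/mm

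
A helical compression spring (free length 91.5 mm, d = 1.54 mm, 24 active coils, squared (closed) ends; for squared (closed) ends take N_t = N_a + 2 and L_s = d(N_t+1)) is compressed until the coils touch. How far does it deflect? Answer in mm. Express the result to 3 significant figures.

49.9 mm

N_t = 26; L_s = 1.54·27 = 41.58 mm
δ_solid = L₀ − L_s = 91.5 − 41.58 = 49.92 mm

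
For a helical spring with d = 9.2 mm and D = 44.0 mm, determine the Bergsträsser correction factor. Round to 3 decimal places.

C = D/d = 44.0/9.2 = 4.7826
K_B = (4C+2)/(4C−3) = 21.130/16.130 = 1.3100

1.310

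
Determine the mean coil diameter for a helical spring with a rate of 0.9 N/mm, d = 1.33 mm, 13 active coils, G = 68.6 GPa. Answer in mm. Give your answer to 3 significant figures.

13.2 mm

D = (Gd⁴/(8N_a·k))^(1/3) = (68.6×10³·1.33⁴/(8·13·0.9))^(1/3)
  = (2293.27)^(1/3) = 13.1872 mm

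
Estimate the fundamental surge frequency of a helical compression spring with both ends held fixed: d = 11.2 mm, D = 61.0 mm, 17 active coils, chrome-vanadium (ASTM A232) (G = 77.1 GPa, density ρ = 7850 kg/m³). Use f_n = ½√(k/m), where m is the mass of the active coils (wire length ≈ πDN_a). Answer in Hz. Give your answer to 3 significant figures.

62.4 Hz

k = Gd⁴/(8D³N_a) = (77.1×10³)(11.2⁴)/(8·61.0³·17) = 39.3 N/mm = 39300 N/m
Wire length L = πDN_a = π·61.0·17 = 3257.8 mm
m = ρ·(πd²/4)·L = 7850 × 98.52×10⁻⁶ m² × 3.2578 m = 2.5196 kg
f_n = ½√(k/m) = 0.5·√(39300/2.5196) = 0.5·√(15598) = 62.446 Hz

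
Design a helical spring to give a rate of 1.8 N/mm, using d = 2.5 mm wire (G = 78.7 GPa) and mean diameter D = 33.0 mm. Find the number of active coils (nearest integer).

N_a = Gd⁴/(8D³k) = (78.7×10³ × 2.5⁴)/(8 × 33.0³ × 1.8)
    = 3.07422e+06 / 517493 = 5.941 → 6 coils

6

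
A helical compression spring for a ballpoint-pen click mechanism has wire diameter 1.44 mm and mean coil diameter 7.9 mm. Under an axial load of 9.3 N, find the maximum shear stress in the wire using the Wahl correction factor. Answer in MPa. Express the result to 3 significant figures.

80.2 MPa

Spring index C = D/d = 7.9/1.44 = 5.4861
K_W = (4C−1)/(4C−4) + 0.615/C = 20.944/17.944 + 0.1121 = 1.2793
τ₀ = 8FD/(πd³) = 8·9.3·7.9/(π·1.44³) = 587.76/9.3807 = 62.656 MPa
τ_max = K·τ₀ = 1.2793 × 62.656 = 80.155 MPa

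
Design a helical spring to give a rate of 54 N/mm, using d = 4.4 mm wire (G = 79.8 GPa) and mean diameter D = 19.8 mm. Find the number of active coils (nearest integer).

N_a = Gd⁴/(8D³k) = (79.8×10³ × 4.4⁴)/(8 × 19.8³ × 54)
    = 2.99098e+07 / 3.35335e+06 = 8.919 → 9 coils

9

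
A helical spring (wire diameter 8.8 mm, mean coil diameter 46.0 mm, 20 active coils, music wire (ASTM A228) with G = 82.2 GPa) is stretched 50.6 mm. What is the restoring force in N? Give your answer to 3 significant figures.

k = Gd⁴/(8D³N_a) = (82.2×10³)(8.8⁴)/(8·46.0³·20) = 31.653 N/mm
F = k·δ = 31.653 × 50.6 = 1601.6 N

1600 N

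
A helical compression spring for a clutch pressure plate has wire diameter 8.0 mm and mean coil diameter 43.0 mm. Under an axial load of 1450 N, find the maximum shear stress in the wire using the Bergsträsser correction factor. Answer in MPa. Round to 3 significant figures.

394 MPa

Spring index C = D/d = 43.0/8.0 = 5.3750
K_B = (4C+2)/(4C−3) = 23.500/18.500 = 1.2703
τ₀ = 8FD/(πd³) = 8·1450·43.0/(π·8.0³) = 498800/1608.5 = 310.1 MPa
τ_max = K·τ₀ = 1.2703 × 310.1 = 393.92 MPa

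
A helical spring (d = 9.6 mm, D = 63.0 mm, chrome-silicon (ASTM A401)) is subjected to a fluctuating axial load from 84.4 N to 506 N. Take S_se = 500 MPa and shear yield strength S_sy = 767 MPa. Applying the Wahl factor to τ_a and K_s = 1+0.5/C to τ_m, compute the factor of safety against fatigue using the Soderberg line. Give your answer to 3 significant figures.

5.92

C = D/d = 63.0/9.6 = 6.5625; K_W = (4C−1)/(4C−4)+0.615/C = 1.2285; K_s = 1+0.5/C = 1.0762
F_a = (F_max−F_min)/2 = 210.8 N; F_m = (F_max+F_min)/2 = 295.2 N
τ_a = K_W·8F_aD/(πd³) = 1.2285 × 38.224 = 46.96 MPa
τ_m = K_s·8F_mD/(πd³) = 1.0762 × 53.528 = 57.607 MPa
Soderberg: 1/n_f = τ_a/S_se + τ_m/S_sy = 46.96/500 + 57.607/767 = 0.09392 + 0.07511 = 0.16903
n_f = 1/0.16903 = 5.916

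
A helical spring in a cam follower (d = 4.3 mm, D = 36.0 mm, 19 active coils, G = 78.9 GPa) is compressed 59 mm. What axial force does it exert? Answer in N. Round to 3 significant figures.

k = Gd⁴/(8D³N_a) = (78.9×10³)(4.3⁴)/(8·36.0³·19) = 3.8036 N/mm
F = k·δ = 3.8036 × 59 = 224.41 N

224 N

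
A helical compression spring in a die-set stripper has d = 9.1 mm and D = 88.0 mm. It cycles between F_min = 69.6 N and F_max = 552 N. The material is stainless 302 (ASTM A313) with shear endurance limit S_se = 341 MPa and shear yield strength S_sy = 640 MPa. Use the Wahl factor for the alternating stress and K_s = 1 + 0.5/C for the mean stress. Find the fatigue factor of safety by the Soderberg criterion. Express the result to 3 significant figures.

C = D/d = 88.0/9.1 = 9.6703; K_W = (4C−1)/(4C−4)+0.615/C = 1.1501; K_s = 1+0.5/C = 1.0517
F_a = (F_max−F_min)/2 = 241.2 N; F_m = (F_max+F_min)/2 = 310.8 N
τ_a = K_W·8F_aD/(πd³) = 1.1501 × 71.726 = 82.492 MPa
τ_m = K_s·8F_mD/(πd³) = 1.0517 × 92.423 = 97.202 MPa
Soderberg: 1/n_f = τ_a/S_se + τ_m/S_sy = 82.492/341 + 97.202/640 = 0.24191 + 0.15188 = 0.39379
n_f = 1/0.39379 = 2.539

2.54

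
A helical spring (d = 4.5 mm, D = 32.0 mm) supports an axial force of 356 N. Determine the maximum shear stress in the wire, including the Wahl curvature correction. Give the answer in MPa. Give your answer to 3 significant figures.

Spring index C = D/d = 32.0/4.5 = 7.1111
K_W = (4C−1)/(4C−4) + 0.615/C = 27.444/24.444 + 0.0865 = 1.2092
τ₀ = 8FD/(πd³) = 8·356·32.0/(π·4.5³) = 91136/286.28 = 318.35 MPa
τ_max = K·τ₀ = 1.2092 × 318.35 = 384.95 MPa

385 MPa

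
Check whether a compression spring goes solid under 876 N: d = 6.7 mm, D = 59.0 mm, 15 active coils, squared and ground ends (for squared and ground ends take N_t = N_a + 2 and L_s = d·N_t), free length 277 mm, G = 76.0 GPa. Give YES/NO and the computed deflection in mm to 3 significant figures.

NO, δ = 141 mm

k = Gd⁴/(8D³N_a) = (76.0×10³)(6.7⁴)/(8·59.0³·15) = 6.2141 N/mm
N_t = 17; L_s = 6.7·17 = 113.9 mm; δ_solid = L₀ − L_s = 277 − 113.9 = 163.1 mm
δ = F/k = 876/6.2141 = 140.97 mm
δ < δ_solid → spring does not go solid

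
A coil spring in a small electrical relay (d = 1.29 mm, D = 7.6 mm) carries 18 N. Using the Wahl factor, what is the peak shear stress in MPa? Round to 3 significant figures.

204 MPa

Spring index C = D/d = 7.6/1.29 = 5.8915
K_W = (4C−1)/(4C−4) + 0.615/C = 22.566/19.566 + 0.1044 = 1.2577
τ₀ = 8FD/(πd³) = 8·18·7.6/(π·1.29³) = 1094.4/6.744 = 162.28 MPa
τ_max = K·τ₀ = 1.2577 × 162.28 = 204.1 MPa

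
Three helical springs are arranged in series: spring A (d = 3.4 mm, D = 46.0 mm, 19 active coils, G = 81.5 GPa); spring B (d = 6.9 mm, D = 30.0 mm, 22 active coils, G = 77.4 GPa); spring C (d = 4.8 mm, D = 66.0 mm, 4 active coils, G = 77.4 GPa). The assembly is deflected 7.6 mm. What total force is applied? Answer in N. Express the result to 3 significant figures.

4.72 N

k_A = Gd⁴/(8D³N_a) = (81.5×10³)(3.4⁴)/(8·46.0³·19) = 0.73613 N/mm
k_B = Gd⁴/(8D³N_a) = (77.4×10³)(6.9⁴)/(8·30.0³·22) = 36.92 N/mm
k_C = Gd⁴/(8D³N_a) = (77.4×10³)(4.8⁴)/(8·66.0³·4) = 4.4661 N/mm
Series: 1/k_eq = 1/0.73613 + 1/36.92 + 1/4.4661 = 1.6094; k_eq = 0.62133 N/mm
F = k_eq·δ = 0.62133·7.6 = 4.7221 N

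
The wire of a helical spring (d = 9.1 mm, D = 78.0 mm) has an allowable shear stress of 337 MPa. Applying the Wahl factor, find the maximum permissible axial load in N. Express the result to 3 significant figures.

1090 N

C = D/d = 78.0/9.1 = 8.5714
K_W = (4C−1)/(4C−4) + 0.615/C = 33.286/30.286 + 0.0717 = 1.1708
τ_max = K·8FD/(πd³) → F_max = τ_allow·πd³/(8DK)
F_max = 337·π·9.1³/(8·78.0·1.1708) = 7.9782e+05/730.58 = 1092 N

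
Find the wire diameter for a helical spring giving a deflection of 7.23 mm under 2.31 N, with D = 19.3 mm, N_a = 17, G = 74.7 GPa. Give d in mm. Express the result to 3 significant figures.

1.43 mm

Required rate k = F/δ = 2.31/7.23 = 0.3195 N/mm
d = (8D³N_a·k / G)^(1/4) = (8·19.3³·17·0.3195 / (74.7×10³))^0.25
  = (4.1818)^0.25 = 1.4300 mm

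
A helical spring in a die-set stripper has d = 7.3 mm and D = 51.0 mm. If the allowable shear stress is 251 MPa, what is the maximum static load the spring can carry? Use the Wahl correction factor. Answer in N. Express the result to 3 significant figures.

C = D/d = 51.0/7.3 = 6.9863
K_W = (4C−1)/(4C−4) + 0.615/C = 26.945/23.945 + 0.0880 = 1.2133
τ_max = K·8FD/(πd³) → F_max = τ_allow·πd³/(8DK)
F_max = 251·π·7.3³/(8·51.0·1.2133) = 3.0676e+05/495.03 = 619.67 N

620 N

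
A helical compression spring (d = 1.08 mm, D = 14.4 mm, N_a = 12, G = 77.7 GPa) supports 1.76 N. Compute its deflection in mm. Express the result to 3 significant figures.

k = Gd⁴/(8D³N_a) = (77.7×10³)(1.08⁴)/(8·14.4³·12) = 0.36877 N/mm
δ = F/k = 1.76 / 0.36877 = 4.7726 mm

4.77 mm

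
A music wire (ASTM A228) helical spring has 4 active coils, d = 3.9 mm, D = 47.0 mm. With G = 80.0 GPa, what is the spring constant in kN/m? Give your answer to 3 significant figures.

5.57 kN/m

k = Gd⁴/(8D³N_a) = (80.0×10³ × 3.9⁴) / (8 × 47.0³ × 4)
  = 1.85075e+07 / 3.32234e+06 = 5.5706 N/mm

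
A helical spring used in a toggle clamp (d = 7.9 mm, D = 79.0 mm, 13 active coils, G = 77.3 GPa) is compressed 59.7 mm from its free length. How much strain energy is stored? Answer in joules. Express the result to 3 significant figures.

k = Gd⁴/(8D³N_a) = (77.3×10³)(7.9⁴)/(8·79.0³·13) = 5.8718 N/mm
U = ½kδ² = 0.5 × 5.8718 × 59.7² = 10464 N·mm = 10.464 J

10.5 J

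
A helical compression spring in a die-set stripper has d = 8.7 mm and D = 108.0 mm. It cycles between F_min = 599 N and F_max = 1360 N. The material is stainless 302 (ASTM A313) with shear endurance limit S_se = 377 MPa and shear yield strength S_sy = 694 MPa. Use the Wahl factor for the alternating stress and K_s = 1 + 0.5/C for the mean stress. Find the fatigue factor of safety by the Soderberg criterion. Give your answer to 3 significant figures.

0.923

C = D/d = 108.0/8.7 = 12.4138; K_W = (4C−1)/(4C−4)+0.615/C = 1.1153; K_s = 1+0.5/C = 1.0403
F_a = (F_max−F_min)/2 = 380.5 N; F_m = (F_max+F_min)/2 = 979.5 N
τ_a = K_W·8F_aD/(πd³) = 1.1153 × 158.91 = 177.23 MPa
τ_m = K_s·8F_mD/(πd³) = 1.0403 × 409.08 = 425.56 MPa
Soderberg: 1/n_f = τ_a/S_se + τ_m/S_sy = 177.23/377 + 425.56/694 = 0.47010 + 0.61320 = 1.0833
n_f = 1/1.0833 = 0.9231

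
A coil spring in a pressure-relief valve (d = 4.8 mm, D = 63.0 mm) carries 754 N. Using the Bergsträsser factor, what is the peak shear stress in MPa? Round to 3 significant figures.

Spring index C = D/d = 63.0/4.8 = 13.1250
K_B = (4C+2)/(4C−3) = 54.500/49.500 = 1.1010
τ₀ = 8FD/(πd³) = 8·754·63.0/(π·4.8³) = 380016/347.44 = 1093.8 MPa
τ_max = K·τ₀ = 1.1010 × 1093.8 = 1204.3 MPa

1200 MPa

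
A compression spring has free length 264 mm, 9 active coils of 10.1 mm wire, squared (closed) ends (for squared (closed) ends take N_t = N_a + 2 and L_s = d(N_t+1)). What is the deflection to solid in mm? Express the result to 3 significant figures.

N_t = 11; L_s = 10.1·12 = 121.2 mm
δ_solid = L₀ − L_s = 264 − 121.2 = 142.8 mm

143 mm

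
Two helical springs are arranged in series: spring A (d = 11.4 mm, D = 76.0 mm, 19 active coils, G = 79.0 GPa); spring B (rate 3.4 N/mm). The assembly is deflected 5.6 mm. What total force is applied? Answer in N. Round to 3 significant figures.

16.3 N

k_A = Gd⁴/(8D³N_a) = (79.0×10³)(11.4⁴)/(8·76.0³·19) = 19.997 N/mm
Series: 1/k_eq = 1/19.997 + 1/3.4 = 0.34413; k_eq = 2.9059 N/mm
F = k_eq·δ = 2.9059·5.6 = 16.273 N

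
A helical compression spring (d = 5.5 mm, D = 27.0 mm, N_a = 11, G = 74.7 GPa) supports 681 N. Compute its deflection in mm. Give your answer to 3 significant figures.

k = Gd⁴/(8D³N_a) = (74.7×10³)(5.5⁴)/(8·27.0³·11) = 39.464 N/mm
δ = F/k = 681 / 39.464 = 17.256 mm

17.3 mm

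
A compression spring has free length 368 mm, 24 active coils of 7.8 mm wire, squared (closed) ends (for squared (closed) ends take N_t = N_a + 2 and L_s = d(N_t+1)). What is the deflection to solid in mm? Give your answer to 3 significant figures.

157 mm

N_t = 26; L_s = 7.8·27 = 210.6 mm
δ_solid = L₀ − L_s = 368 − 210.6 = 157.4 mm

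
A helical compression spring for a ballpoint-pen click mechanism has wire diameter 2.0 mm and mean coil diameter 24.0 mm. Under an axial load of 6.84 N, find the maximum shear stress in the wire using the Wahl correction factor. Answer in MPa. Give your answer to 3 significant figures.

58.5 MPa

Spring index C = D/d = 24.0/2.0 = 12.0000
K_W = (4C−1)/(4C−4) + 0.615/C = 47.000/44.000 + 0.0512 = 1.1194
τ₀ = 8FD/(πd³) = 8·6.84·24.0/(π·2.0³) = 1313.28/25.133 = 52.254 MPa
τ_max = K·τ₀ = 1.1194 × 52.254 = 58.495 MPa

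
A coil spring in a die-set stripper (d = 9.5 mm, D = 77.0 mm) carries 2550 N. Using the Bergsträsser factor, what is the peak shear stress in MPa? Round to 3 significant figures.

Spring index C = D/d = 77.0/9.5 = 8.1053
K_B = (4C+2)/(4C−3) = 34.421/29.421 = 1.1699
τ₀ = 8FD/(πd³) = 8·2550·77.0/(π·9.5³) = 1.5708e+06/2693.5 = 583.18 MPa
τ_max = K·τ₀ = 1.1699 × 583.18 = 682.29 MPa

682 MPa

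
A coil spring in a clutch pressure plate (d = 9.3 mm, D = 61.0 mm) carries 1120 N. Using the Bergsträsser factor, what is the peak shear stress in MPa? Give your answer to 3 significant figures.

263 MPa

Spring index C = D/d = 61.0/9.3 = 6.5591
K_B = (4C+2)/(4C−3) = 28.237/23.237 = 1.2152
τ₀ = 8FD/(πd³) = 8·1120·61.0/(π·9.3³) = 546560/2527 = 216.29 MPa
τ_max = K·τ₀ = 1.2152 × 216.29 = 262.83 MPa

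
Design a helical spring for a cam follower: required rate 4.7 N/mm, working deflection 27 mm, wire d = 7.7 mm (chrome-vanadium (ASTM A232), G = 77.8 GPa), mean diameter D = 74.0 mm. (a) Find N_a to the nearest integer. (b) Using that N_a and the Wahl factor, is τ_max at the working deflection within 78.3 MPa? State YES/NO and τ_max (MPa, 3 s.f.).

(a) 18 coils; (b) YES, τ_max = 60.1 MPa

N_a = Gd⁴/(8D³k) = (77.8×10³)(7.7⁴)/(8·74.0³·4.7) = 17.95 → N_a = 18
Actual rate k = Gd⁴/(8D³·18) = 4.6869 N/mm
Working load F = kδ = 4.6869·27 = 126.55 N
C = 74.0/7.7 = 9.6104; K_W = (4C−1)/(4C−4)+0.615/C = 1.1511
τ_max = K_W·8FD/(πd³) = 1.1511·52.233 = 60.126 MPa
τ_max ≤ 78.3 MPa → acceptable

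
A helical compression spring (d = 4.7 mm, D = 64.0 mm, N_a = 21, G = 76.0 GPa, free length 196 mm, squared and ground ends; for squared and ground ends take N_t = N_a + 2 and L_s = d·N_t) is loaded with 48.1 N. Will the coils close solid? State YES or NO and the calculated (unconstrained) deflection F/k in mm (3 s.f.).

k = Gd⁴/(8D³N_a) = (76.0×10³)(4.7⁴)/(8·64.0³·21) = 0.84208 N/mm
N_t = 23; L_s = 4.7·23 = 108.1 mm; δ_solid = L₀ − L_s = 196 − 108.1 = 87.9 mm
δ = F/k = 48.1/0.84208 = 57.12 mm
δ < δ_solid → spring does not go solid

NO, δ = 57.1 mm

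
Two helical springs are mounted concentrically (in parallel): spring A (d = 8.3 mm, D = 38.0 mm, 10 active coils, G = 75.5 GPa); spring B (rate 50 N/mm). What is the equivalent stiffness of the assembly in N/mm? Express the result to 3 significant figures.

k_A = Gd⁴/(8D³N_a) = (75.5×10³)(8.3⁴)/(8·38.0³·10) = 81.624 N/mm
Parallel: k_eq = 81.624 + 50 = 131.62 N/mm

132 N/mm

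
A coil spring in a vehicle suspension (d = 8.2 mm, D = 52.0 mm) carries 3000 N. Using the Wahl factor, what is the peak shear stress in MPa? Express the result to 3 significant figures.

Spring index C = D/d = 52.0/8.2 = 6.3415
K_W = (4C−1)/(4C−4) + 0.615/C = 24.366/21.366 + 0.0970 = 1.2374
τ₀ = 8FD/(πd³) = 8·3000·52.0/(π·8.2³) = 1.248e+06/1732.2 = 720.48 MPa
τ_max = K·τ₀ = 1.2374 × 720.48 = 891.52 MPa

892 MPa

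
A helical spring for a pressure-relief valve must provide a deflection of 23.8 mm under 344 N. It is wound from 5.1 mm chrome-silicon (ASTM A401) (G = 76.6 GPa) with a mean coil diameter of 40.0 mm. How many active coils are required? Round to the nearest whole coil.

7

Required rate k = F/δ = 344/23.8 = 14.454 N/mm
N_a = Gd⁴/(8D³k) = (76.6×10³ × 5.1⁴)/(8 × 40.0³ × 14.454)
    = 5.18214e+07 / 7.40034e+06 = 7.003 → 7 coils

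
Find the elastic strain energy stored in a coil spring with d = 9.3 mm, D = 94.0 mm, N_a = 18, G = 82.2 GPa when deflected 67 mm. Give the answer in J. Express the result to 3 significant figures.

k = Gd⁴/(8D³N_a) = (82.2×10³)(9.3⁴)/(8·94.0³·18) = 5.1411 N/mm
U = ½kδ² = 0.5 × 5.1411 × 67² = 11539 N·mm = 11.539 J

11.5 J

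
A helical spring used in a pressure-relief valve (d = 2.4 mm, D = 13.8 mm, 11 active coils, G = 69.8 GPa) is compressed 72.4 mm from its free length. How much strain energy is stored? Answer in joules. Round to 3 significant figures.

k = Gd⁴/(8D³N_a) = (69.8×10³)(2.4⁴)/(8·13.8³·11) = 10.013 N/mm
U = ½kδ² = 0.5 × 10.013 × 72.4² = 26244 N·mm = 26.244 J

26.2 J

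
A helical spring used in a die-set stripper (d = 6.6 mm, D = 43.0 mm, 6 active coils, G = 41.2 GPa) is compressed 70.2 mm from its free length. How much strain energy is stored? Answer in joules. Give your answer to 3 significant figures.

k = Gd⁴/(8D³N_a) = (41.2×10³)(6.6⁴)/(8·43.0³·6) = 20.485 N/mm
U = ½kδ² = 0.5 × 20.485 × 70.2² = 50474 N·mm = 50.474 J

50.5 J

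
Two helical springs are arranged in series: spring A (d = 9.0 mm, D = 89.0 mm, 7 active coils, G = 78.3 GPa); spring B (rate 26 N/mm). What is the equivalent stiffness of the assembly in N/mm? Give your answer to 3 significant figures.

8.67 N/mm

k_A = Gd⁴/(8D³N_a) = (78.3×10³)(9.0⁴)/(8·89.0³·7) = 13.013 N/mm
Series: 1/k_eq = 1/13.013 + 1/26 = 0.11531; k_eq = 8.6724 N/mm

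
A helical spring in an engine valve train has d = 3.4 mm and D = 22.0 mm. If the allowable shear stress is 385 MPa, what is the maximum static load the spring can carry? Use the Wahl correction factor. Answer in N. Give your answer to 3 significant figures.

219 N

C = D/d = 22.0/3.4 = 6.4706
K_W = (4C−1)/(4C−4) + 0.615/C = 24.882/21.882 + 0.0950 = 1.2321
τ_max = K·8FD/(πd³) → F_max = τ_allow·πd³/(8DK)
F_max = 385·π·3.4³/(8·22.0·1.2321) = 47539/216.86 = 219.22 N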